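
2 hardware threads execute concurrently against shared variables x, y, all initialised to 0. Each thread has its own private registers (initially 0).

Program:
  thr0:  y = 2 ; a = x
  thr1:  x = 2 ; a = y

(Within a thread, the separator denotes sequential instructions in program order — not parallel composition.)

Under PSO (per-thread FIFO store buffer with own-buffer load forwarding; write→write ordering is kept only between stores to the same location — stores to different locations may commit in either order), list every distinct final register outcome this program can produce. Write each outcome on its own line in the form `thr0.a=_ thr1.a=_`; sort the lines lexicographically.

outcome vector order: (thr0.a,thr1.a)
|PSO outcomes| = 4

thr0.a=0 thr1.a=0
thr0.a=0 thr1.a=2
thr0.a=2 thr1.a=0
thr0.a=2 thr1.a=2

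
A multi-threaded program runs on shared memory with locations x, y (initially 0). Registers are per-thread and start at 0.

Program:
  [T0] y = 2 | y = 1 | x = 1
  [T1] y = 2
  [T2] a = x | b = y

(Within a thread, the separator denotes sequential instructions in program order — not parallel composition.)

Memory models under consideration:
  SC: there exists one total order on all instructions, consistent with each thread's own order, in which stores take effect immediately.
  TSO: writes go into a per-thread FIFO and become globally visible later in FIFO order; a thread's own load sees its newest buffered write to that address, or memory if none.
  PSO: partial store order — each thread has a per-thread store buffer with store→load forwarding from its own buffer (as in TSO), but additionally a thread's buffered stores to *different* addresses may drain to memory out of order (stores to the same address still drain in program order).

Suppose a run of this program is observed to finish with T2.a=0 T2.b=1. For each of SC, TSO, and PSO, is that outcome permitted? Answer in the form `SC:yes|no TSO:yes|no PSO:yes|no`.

outcome vector order: (T2.a,T2.b)
SC (5): 0/0, 0/1, 0/2, 1/1, 1/2
TSO (5): 0/0, 0/1, 0/2, 1/1, 1/2
PSO (6): 0/0, 0/1, 0/2, 1/0, 1/1, 1/2
target 0/1 ∈ {SC,TSO,PSO}

SC:yes TSO:yes PSO:yes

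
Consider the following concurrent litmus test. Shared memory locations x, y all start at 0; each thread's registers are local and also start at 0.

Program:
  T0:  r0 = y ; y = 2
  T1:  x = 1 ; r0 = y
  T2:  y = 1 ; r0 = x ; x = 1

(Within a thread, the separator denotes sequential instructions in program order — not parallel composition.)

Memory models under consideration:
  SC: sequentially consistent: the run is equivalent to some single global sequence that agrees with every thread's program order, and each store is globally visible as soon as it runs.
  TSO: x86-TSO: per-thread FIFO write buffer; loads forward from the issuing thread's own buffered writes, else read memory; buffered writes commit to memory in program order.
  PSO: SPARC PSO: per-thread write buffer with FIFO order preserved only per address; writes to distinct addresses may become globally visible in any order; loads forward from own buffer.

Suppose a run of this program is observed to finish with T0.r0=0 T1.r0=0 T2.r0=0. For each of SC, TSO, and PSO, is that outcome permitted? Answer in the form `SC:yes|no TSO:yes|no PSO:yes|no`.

outcome vector order: (T0.r0,T1.r0,T2.r0)
under SC → (0,0,1); (0,1,0); (0,1,1); (0,2,0); (0,2,1); (1,0,1); (1,1,0); (1,1,1); (1,2,0); (1,2,1)
under TSO → (0,0,0); (0,0,1); (0,1,0); (0,1,1); (0,2,0); (0,2,1); (1,0,0); (1,0,1); (1,1,0); (1,1,1); (1,2,0); (1,2,1)
under PSO → (0,0,0); (0,0,1); (0,1,0); (0,1,1); (0,2,0); (0,2,1); (1,0,0); (1,0,1); (1,1,0); (1,1,1); (1,2,0); (1,2,1)
target (0,0,0) ∈ {TSO,PSO}

SC:no TSO:yes PSO:yes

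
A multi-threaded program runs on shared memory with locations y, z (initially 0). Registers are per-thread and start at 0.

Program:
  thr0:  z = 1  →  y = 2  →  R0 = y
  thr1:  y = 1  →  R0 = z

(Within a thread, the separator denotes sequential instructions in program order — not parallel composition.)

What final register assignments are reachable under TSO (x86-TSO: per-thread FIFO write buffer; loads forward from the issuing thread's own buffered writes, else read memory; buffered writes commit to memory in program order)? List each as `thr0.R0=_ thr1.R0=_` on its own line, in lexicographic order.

outcome vector order: (thr0.R0,thr1.R0)
|TSO outcomes| = 4

thr0.R0=1 thr1.R0=0
thr0.R0=1 thr1.R0=1
thr0.R0=2 thr1.R0=0
thr0.R0=2 thr1.R0=1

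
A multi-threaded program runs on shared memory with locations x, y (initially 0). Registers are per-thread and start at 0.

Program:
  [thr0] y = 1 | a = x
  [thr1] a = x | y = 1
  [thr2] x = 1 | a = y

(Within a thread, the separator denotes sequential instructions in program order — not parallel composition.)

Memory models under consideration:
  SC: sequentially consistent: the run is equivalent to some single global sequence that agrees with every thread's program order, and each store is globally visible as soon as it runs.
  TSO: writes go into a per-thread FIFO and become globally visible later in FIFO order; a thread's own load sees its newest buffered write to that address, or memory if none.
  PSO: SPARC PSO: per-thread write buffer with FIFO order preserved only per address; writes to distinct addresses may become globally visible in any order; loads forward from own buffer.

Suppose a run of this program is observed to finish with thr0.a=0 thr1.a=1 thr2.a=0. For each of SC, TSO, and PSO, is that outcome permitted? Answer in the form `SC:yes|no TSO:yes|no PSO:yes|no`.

outcome vector order: (thr0.a,thr1.a,thr2.a)
[SC] allowed = {0/0/1, 0/1/1, 1/0/0, 1/0/1, 1/1/0, 1/1/1}
[TSO] allowed = {0/0/0, 0/0/1, 0/1/0, 0/1/1, 1/0/0, 1/0/1, 1/1/0, 1/1/1}
[PSO] allowed = {0/0/0, 0/0/1, 0/1/0, 0/1/1, 1/0/0, 1/0/1, 1/1/0, 1/1/1}
target 0/1/0 ∈ {TSO,PSO}

SC:no TSO:yes PSO:yes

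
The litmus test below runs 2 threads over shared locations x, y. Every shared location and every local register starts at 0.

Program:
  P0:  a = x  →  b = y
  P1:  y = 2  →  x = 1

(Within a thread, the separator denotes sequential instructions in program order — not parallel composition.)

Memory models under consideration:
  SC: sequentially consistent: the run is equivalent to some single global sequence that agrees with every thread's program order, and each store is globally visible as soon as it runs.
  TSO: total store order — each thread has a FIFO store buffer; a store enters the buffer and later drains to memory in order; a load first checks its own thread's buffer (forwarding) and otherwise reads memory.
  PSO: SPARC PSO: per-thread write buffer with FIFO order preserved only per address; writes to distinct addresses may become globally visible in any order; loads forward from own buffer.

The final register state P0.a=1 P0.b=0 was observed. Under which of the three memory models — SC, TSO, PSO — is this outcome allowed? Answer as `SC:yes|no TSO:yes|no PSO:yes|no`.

outcome vector order: (P0.a,P0.b)
under SC → (0,0) (0,2) (1,2)
under TSO → (0,0) (0,2) (1,2)
under PSO → (0,0) (0,2) (1,0) (1,2)
target (1,0) ∈ {PSO}

SC:no TSO:no PSO:yes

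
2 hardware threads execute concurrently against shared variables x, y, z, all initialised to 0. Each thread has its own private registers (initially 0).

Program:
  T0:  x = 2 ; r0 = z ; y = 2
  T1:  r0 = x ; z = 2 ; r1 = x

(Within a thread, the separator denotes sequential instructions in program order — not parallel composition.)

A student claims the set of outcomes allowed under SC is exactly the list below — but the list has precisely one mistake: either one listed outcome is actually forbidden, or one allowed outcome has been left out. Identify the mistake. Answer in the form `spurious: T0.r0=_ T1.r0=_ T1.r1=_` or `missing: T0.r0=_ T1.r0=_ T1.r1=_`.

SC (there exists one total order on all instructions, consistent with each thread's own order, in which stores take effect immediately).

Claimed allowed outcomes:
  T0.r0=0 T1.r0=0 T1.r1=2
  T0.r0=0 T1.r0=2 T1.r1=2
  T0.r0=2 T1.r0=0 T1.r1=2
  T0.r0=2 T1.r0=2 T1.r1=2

outcome vector order: (T0.r0,T1.r0,T1.r1)
SC (5): 0/0/2; 0/2/2; 2/0/0; 2/0/2; 2/2/2
SC∖claimed = {2/0/0}

missing: T0.r0=2 T1.r0=0 T1.r1=0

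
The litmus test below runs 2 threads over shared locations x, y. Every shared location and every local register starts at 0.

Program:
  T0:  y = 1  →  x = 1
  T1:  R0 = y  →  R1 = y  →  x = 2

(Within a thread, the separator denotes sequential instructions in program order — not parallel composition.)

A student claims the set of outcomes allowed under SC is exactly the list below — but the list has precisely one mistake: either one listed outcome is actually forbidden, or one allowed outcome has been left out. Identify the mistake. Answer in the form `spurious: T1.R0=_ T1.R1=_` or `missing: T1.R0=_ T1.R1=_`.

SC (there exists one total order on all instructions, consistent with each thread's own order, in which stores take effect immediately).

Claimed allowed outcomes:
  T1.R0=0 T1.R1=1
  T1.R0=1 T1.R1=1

missing: T1.R0=0 T1.R1=0

outcome vector order: (T1.R0,T1.R1)
[SC] allowed = {0/0 0/1 1/1}
SC∖claimed = {0/0}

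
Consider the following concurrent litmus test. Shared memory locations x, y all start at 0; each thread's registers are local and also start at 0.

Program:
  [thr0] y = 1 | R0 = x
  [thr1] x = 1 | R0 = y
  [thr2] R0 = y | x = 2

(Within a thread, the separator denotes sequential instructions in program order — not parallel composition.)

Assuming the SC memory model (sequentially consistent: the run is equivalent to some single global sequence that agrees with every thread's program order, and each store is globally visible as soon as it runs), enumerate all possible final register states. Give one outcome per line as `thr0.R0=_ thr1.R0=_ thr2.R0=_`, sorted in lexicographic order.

thr0.R0=0 thr1.R0=1 thr2.R0=0
thr0.R0=0 thr1.R0=1 thr2.R0=1
thr0.R0=1 thr1.R0=0 thr2.R0=0
thr0.R0=1 thr1.R0=0 thr2.R0=1
thr0.R0=1 thr1.R0=1 thr2.R0=0
thr0.R0=1 thr1.R0=1 thr2.R0=1
thr0.R0=2 thr1.R0=0 thr2.R0=0
thr0.R0=2 thr1.R0=0 thr2.R0=1
thr0.R0=2 thr1.R0=1 thr2.R0=0
thr0.R0=2 thr1.R0=1 thr2.R0=1

outcome vector order: (thr0.R0,thr1.R0,thr2.R0)
|SC outcomes| = 10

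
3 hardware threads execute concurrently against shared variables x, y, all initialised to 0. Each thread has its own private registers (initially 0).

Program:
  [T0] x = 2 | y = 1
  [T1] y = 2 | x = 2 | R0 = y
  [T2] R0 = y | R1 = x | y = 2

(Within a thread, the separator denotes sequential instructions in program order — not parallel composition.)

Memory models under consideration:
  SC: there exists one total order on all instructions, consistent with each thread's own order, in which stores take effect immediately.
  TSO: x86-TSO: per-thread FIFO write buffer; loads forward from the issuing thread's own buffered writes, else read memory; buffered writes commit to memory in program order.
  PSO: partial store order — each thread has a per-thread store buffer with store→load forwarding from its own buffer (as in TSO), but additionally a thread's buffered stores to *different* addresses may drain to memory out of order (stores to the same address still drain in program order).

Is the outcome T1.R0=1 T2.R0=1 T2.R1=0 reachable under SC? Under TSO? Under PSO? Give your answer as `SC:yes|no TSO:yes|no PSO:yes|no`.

SC:no TSO:no PSO:yes

outcome vector order: (T1.R0,T2.R0,T2.R1)
SC (10): <1 0 0>; <1 0 2>; <1 1 2>; <1 2 0>; <1 2 2>; <2 0 0>; <2 0 2>; <2 1 2>; <2 2 0>; <2 2 2>
TSO (10): <1 0 0>; <1 0 2>; <1 1 2>; <1 2 0>; <1 2 2>; <2 0 0>; <2 0 2>; <2 1 2>; <2 2 0>; <2 2 2>
PSO (12): <1 0 0>; <1 0 2>; <1 1 0>; <1 1 2>; <1 2 0>; <1 2 2>; <2 0 0>; <2 0 2>; <2 1 0>; <2 1 2>; <2 2 0>; <2 2 2>
target <1 1 0> ∈ {PSO}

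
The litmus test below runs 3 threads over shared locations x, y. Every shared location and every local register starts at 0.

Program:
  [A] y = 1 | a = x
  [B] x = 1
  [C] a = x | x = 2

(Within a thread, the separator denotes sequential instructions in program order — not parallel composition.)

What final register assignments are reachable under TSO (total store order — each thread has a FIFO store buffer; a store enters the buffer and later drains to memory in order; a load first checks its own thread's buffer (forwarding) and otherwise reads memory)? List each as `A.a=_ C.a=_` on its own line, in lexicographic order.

A.a=0 C.a=0
A.a=0 C.a=1
A.a=1 C.a=0
A.a=1 C.a=1
A.a=2 C.a=0
A.a=2 C.a=1

outcome vector order: (A.a,C.a)
|TSO outcomes| = 6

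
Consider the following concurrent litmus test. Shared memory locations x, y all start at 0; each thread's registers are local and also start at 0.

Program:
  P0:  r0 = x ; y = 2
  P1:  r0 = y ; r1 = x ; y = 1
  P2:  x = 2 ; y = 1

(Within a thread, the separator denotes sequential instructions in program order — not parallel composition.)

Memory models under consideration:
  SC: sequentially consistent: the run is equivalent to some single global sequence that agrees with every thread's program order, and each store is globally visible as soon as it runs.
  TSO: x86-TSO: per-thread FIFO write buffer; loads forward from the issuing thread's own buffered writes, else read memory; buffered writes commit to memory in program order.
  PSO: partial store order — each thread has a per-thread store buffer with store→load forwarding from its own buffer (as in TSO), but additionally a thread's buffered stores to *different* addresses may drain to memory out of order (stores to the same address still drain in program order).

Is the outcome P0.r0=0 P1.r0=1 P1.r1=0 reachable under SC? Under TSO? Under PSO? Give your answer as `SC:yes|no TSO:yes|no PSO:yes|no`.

SC:no TSO:no PSO:yes

outcome vector order: (P0.r0,P1.r0,P1.r1)
under SC → 000; 002; 012; 020; 022; 200; 202; 212; 222
under TSO → 000; 002; 012; 020; 022; 200; 202; 212; 222
under PSO → 000; 002; 010; 012; 020; 022; 200; 202; 210; 212; 222
target 010 ∈ {PSO}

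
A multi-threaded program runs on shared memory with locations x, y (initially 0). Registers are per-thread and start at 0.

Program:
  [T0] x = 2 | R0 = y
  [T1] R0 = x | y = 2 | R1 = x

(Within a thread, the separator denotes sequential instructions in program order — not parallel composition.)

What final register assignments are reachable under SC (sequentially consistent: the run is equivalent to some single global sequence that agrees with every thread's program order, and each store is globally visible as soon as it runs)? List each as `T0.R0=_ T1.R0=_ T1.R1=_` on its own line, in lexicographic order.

outcome vector order: (T0.R0,T1.R0,T1.R1)
|SC outcomes| = 5

T0.R0=0 T1.R0=0 T1.R1=2
T0.R0=0 T1.R0=2 T1.R1=2
T0.R0=2 T1.R0=0 T1.R1=0
T0.R0=2 T1.R0=0 T1.R1=2
T0.R0=2 T1.R0=2 T1.R1=2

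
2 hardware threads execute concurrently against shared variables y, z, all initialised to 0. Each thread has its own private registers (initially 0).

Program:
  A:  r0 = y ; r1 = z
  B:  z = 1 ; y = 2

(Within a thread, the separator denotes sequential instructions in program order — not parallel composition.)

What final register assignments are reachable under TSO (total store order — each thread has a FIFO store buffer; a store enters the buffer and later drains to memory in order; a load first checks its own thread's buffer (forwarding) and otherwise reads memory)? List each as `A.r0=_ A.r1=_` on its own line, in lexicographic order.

outcome vector order: (A.r0,A.r1)
|TSO outcomes| = 3

A.r0=0 A.r1=0
A.r0=0 A.r1=1
A.r0=2 A.r1=1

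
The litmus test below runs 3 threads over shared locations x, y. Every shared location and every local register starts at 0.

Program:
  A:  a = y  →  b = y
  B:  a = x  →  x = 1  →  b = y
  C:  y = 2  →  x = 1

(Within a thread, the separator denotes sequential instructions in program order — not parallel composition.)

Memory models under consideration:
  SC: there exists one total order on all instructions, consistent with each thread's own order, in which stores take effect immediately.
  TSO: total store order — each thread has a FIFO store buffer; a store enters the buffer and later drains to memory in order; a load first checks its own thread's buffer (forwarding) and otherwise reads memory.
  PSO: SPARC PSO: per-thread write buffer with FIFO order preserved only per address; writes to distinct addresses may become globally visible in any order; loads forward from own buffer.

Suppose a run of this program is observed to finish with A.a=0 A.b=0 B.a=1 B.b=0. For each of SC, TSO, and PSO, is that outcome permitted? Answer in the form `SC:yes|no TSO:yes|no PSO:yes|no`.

SC:no TSO:no PSO:yes

outcome vector order: (A.a,A.b,B.a,B.b)
under SC → <0 0 0 0>; <0 0 0 2>; <0 0 1 2>; <0 2 0 0>; <0 2 0 2>; <0 2 1 2>; <2 2 0 0>; <2 2 0 2>; <2 2 1 2>
under TSO → <0 0 0 0>; <0 0 0 2>; <0 0 1 2>; <0 2 0 0>; <0 2 0 2>; <0 2 1 2>; <2 2 0 0>; <2 2 0 2>; <2 2 1 2>
under PSO → <0 0 0 0>; <0 0 0 2>; <0 0 1 0>; <0 0 1 2>; <0 2 0 0>; <0 2 0 2>; <0 2 1 0>; <0 2 1 2>; <2 2 0 0>; <2 2 0 2>; <2 2 1 0>; <2 2 1 2>
target <0 0 1 0> ∈ {PSO}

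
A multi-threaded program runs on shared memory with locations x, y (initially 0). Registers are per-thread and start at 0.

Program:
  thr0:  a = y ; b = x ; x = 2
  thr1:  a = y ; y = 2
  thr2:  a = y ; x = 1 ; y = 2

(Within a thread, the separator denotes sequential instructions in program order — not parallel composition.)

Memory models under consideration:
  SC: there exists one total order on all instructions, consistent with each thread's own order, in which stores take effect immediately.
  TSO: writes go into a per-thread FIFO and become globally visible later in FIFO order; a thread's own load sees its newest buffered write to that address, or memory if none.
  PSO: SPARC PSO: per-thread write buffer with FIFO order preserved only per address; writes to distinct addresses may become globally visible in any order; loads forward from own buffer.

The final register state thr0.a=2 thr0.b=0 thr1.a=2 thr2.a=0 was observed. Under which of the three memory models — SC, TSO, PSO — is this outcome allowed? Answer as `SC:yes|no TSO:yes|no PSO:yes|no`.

outcome vector order: (thr0.a,thr0.b,thr1.a,thr2.a)
SC (11): (0,0,0,0), (0,0,0,2), (0,0,2,0), (0,1,0,0), (0,1,0,2), (0,1,2,0), (2,0,0,0), (2,0,0,2), (2,1,0,0), (2,1,0,2), (2,1,2,0)
TSO (11): (0,0,0,0), (0,0,0,2), (0,0,2,0), (0,1,0,0), (0,1,0,2), (0,1,2,0), (2,0,0,0), (2,0,0,2), (2,1,0,0), (2,1,0,2), (2,1,2,0)
PSO (12): (0,0,0,0), (0,0,0,2), (0,0,2,0), (0,1,0,0), (0,1,0,2), (0,1,2,0), (2,0,0,0), (2,0,0,2), (2,0,2,0), (2,1,0,0), (2,1,0,2), (2,1,2,0)
target (2,0,2,0) ∈ {PSO}

SC:no TSO:no PSO:yes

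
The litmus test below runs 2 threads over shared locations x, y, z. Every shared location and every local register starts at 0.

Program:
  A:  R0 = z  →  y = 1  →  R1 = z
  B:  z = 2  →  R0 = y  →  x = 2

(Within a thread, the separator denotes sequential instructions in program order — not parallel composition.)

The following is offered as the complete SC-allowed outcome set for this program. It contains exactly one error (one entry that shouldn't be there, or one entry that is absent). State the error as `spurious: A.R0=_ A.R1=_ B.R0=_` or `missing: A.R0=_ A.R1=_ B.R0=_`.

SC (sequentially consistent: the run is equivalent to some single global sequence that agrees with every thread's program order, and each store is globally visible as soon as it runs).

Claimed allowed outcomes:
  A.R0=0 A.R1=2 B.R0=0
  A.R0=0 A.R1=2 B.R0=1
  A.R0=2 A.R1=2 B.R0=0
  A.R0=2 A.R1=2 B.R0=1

missing: A.R0=0 A.R1=0 B.R0=1

outcome vector order: (A.R0,A.R1,B.R0)
[SC] allowed = {(0,0,1) (0,2,0) (0,2,1) (2,2,0) (2,2,1)}
SC∖claimed = {(0,0,1)}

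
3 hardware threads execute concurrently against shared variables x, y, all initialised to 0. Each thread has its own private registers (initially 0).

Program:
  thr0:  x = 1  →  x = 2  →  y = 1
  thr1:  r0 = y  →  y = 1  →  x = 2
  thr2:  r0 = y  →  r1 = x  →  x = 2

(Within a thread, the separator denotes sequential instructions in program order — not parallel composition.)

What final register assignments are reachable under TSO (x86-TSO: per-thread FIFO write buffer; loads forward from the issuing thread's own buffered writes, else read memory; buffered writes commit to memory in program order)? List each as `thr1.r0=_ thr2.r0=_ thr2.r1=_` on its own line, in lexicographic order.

outcome vector order: (thr1.r0,thr2.r0,thr2.r1)
|TSO outcomes| = 10

thr1.r0=0 thr2.r0=0 thr2.r1=0
thr1.r0=0 thr2.r0=0 thr2.r1=1
thr1.r0=0 thr2.r0=0 thr2.r1=2
thr1.r0=0 thr2.r0=1 thr2.r1=0
thr1.r0=0 thr2.r0=1 thr2.r1=1
thr1.r0=0 thr2.r0=1 thr2.r1=2
thr1.r0=1 thr2.r0=0 thr2.r1=0
thr1.r0=1 thr2.r0=0 thr2.r1=1
thr1.r0=1 thr2.r0=0 thr2.r1=2
thr1.r0=1 thr2.r0=1 thr2.r1=2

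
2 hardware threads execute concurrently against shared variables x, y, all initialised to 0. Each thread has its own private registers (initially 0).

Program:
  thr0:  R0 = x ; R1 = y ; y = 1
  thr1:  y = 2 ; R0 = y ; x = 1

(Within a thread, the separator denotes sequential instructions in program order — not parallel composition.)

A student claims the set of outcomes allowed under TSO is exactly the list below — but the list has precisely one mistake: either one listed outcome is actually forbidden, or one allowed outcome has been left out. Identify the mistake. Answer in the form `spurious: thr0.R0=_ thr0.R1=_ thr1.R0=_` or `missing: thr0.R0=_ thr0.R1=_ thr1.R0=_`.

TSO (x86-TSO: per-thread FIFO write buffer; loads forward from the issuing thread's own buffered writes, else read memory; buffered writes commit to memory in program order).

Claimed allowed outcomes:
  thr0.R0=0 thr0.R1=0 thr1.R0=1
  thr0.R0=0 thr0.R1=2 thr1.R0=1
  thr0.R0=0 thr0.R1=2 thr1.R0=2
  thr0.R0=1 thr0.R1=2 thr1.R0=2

missing: thr0.R0=0 thr0.R1=0 thr1.R0=2

outcome vector order: (thr0.R0,thr0.R1,thr1.R0)
TSO: 5 outcomes — {(0,0,1); (0,0,2); (0,2,1); (0,2,2); (1,2,2)}
TSO∖claimed = {(0,0,2)}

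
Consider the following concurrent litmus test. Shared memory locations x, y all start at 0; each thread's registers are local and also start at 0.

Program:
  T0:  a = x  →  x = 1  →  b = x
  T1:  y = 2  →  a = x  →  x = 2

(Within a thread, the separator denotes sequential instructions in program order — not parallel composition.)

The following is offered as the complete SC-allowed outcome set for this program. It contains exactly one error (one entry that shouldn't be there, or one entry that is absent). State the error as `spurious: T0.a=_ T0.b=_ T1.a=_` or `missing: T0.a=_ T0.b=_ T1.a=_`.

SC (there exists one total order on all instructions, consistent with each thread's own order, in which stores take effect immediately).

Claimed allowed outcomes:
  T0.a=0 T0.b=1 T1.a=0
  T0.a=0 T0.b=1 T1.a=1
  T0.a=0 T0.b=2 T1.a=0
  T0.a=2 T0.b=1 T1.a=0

missing: T0.a=0 T0.b=2 T1.a=1

outcome vector order: (T0.a,T0.b,T1.a)
[SC] allowed = {0/1/0; 0/1/1; 0/2/0; 0/2/1; 2/1/0}
SC∖claimed = {0/2/1}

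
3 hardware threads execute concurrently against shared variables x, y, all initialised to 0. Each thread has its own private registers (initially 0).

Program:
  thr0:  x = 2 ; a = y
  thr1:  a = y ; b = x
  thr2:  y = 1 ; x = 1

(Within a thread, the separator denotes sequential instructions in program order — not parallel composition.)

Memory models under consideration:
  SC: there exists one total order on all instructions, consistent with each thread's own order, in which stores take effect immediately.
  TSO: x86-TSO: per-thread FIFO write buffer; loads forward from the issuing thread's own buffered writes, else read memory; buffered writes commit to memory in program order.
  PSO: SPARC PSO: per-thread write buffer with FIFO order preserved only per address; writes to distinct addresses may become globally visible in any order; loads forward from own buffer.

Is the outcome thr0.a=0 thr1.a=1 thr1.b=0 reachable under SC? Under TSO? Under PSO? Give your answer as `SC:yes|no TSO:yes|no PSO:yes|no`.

outcome vector order: (thr0.a,thr1.a,thr1.b)
SC (11): 0/0/0, 0/0/1, 0/0/2, 0/1/1, 0/1/2, 1/0/0, 1/0/1, 1/0/2, 1/1/0, 1/1/1, 1/1/2
TSO (12): 0/0/0, 0/0/1, 0/0/2, 0/1/0, 0/1/1, 0/1/2, 1/0/0, 1/0/1, 1/0/2, 1/1/0, 1/1/1, 1/1/2
PSO (12): 0/0/0, 0/0/1, 0/0/2, 0/1/0, 0/1/1, 0/1/2, 1/0/0, 1/0/1, 1/0/2, 1/1/0, 1/1/1, 1/1/2
target 0/1/0 ∈ {TSO,PSO}

SC:no TSO:yes PSO:yes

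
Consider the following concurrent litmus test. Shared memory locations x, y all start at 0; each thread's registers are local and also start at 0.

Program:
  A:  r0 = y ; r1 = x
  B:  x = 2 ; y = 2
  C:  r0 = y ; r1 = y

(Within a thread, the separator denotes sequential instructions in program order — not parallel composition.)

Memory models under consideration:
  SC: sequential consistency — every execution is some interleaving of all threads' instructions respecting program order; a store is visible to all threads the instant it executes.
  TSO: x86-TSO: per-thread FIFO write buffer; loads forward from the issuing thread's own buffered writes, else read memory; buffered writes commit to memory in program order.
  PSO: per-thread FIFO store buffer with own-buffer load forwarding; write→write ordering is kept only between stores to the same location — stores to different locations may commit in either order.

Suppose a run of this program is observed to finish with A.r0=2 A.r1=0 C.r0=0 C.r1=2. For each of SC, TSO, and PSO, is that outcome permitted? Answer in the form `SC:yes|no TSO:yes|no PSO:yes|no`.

SC:no TSO:no PSO:yes

outcome vector order: (A.r0,A.r1,C.r0,C.r1)
under SC → (0,0,0,0); (0,0,0,2); (0,0,2,2); (0,2,0,0); (0,2,0,2); (0,2,2,2); (2,2,0,0); (2,2,0,2); (2,2,2,2)
under TSO → (0,0,0,0); (0,0,0,2); (0,0,2,2); (0,2,0,0); (0,2,0,2); (0,2,2,2); (2,2,0,0); (2,2,0,2); (2,2,2,2)
under PSO → (0,0,0,0); (0,0,0,2); (0,0,2,2); (0,2,0,0); (0,2,0,2); (0,2,2,2); (2,0,0,0); (2,0,0,2); (2,0,2,2); (2,2,0,0); (2,2,0,2); (2,2,2,2)
target (2,0,0,2) ∈ {PSO}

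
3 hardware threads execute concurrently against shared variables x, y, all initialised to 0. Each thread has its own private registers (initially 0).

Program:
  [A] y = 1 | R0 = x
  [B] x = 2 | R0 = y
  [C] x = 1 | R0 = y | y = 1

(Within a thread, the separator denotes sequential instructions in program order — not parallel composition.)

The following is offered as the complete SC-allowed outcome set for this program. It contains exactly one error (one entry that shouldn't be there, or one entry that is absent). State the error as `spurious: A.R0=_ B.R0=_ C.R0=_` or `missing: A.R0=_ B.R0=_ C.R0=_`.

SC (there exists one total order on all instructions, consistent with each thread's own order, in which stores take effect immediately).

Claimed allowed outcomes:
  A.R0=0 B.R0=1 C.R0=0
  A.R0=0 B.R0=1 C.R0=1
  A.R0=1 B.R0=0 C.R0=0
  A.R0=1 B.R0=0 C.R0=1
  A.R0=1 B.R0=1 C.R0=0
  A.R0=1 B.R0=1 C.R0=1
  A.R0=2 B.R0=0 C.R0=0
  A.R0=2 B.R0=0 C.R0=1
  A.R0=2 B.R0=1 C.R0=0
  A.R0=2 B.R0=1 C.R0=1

outcome vector order: (A.R0,B.R0,C.R0)
[SC] allowed = {0/1/1; 1/0/0; 1/0/1; 1/1/0; 1/1/1; 2/0/0; 2/0/1; 2/1/0; 2/1/1}
claimed∖SC = {0/1/0}

spurious: A.R0=0 B.R0=1 C.R0=0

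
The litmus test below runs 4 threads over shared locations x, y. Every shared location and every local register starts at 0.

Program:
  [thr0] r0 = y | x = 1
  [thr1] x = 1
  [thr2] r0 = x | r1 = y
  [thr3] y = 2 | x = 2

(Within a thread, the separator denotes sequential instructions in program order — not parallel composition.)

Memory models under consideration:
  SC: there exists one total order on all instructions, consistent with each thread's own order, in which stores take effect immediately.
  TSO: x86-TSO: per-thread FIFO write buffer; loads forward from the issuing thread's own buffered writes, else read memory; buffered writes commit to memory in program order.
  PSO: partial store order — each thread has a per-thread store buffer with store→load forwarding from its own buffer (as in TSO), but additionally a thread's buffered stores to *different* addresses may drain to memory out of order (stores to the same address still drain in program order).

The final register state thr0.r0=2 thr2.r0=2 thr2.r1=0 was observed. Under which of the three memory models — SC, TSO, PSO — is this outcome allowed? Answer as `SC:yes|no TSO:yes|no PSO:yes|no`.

outcome vector order: (thr0.r0,thr2.r0,thr2.r1)
under SC → 0/0/0; 0/0/2; 0/1/0; 0/1/2; 0/2/2; 2/0/0; 2/0/2; 2/1/0; 2/1/2; 2/2/2
under TSO → 0/0/0; 0/0/2; 0/1/0; 0/1/2; 0/2/2; 2/0/0; 2/0/2; 2/1/0; 2/1/2; 2/2/2
under PSO → 0/0/0; 0/0/2; 0/1/0; 0/1/2; 0/2/0; 0/2/2; 2/0/0; 2/0/2; 2/1/0; 2/1/2; 2/2/0; 2/2/2
target 2/2/0 ∈ {PSO}

SC:no TSO:no PSO:yes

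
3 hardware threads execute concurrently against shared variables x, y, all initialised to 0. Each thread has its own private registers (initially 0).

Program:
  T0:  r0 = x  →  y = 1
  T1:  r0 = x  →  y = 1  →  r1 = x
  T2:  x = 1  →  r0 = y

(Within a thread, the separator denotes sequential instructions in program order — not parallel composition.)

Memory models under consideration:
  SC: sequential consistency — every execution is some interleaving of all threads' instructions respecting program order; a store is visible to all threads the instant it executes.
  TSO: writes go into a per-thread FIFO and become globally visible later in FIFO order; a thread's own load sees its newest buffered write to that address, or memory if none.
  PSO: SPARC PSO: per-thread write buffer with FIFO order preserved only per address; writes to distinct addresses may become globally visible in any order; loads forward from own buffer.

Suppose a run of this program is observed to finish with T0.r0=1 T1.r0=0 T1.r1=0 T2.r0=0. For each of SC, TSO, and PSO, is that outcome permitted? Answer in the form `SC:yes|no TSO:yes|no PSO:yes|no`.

outcome vector order: (T0.r0,T1.r0,T1.r1,T2.r0)
[SC] allowed = {(0,0,0,1), (0,0,1,0), (0,0,1,1), (0,1,1,0), (0,1,1,1), (1,0,0,1), (1,0,1,0), (1,0,1,1), (1,1,1,0), (1,1,1,1)}
[TSO] allowed = {(0,0,0,0), (0,0,0,1), (0,0,1,0), (0,0,1,1), (0,1,1,0), (0,1,1,1), (1,0,0,0), (1,0,0,1), (1,0,1,0), (1,0,1,1), (1,1,1,0), (1,1,1,1)}
[PSO] allowed = {(0,0,0,0), (0,0,0,1), (0,0,1,0), (0,0,1,1), (0,1,1,0), (0,1,1,1), (1,0,0,0), (1,0,0,1), (1,0,1,0), (1,0,1,1), (1,1,1,0), (1,1,1,1)}
target (1,0,0,0) ∈ {TSO,PSO}

SC:no TSO:yes PSO:yes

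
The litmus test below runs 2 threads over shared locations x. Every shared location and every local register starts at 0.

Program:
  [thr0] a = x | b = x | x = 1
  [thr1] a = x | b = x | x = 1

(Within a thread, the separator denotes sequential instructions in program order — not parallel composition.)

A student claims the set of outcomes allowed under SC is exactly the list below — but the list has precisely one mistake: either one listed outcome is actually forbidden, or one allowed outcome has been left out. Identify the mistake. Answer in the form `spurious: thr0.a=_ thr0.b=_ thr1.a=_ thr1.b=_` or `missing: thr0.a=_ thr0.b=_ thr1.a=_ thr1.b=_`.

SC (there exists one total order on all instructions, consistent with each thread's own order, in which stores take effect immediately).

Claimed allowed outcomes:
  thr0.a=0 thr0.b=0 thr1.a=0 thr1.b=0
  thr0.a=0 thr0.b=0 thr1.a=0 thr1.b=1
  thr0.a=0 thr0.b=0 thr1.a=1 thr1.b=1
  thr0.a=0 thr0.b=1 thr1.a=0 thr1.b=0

missing: thr0.a=1 thr0.b=1 thr1.a=0 thr1.b=0

outcome vector order: (thr0.a,thr0.b,thr1.a,thr1.b)
[SC] allowed = {<0 0 0 0> <0 0 0 1> <0 0 1 1> <0 1 0 0> <1 1 0 0>}
SC∖claimed = {<1 1 0 0>}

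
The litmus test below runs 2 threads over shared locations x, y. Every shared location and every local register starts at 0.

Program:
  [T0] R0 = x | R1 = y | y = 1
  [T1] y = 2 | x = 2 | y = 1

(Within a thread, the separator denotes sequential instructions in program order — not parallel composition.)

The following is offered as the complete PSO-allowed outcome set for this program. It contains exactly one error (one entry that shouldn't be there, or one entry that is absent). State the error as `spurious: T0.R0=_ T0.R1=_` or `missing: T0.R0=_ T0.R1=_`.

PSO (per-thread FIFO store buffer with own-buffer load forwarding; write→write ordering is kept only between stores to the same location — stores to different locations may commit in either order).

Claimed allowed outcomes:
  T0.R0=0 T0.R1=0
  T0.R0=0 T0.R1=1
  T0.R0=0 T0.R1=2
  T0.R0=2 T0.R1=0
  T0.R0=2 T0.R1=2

outcome vector order: (T0.R0,T0.R1)
PSO: 6 outcomes — {<0 0> <0 1> <0 2> <2 0> <2 1> <2 2>}
PSO∖claimed = {<2 1>}

missing: T0.R0=2 T0.R1=1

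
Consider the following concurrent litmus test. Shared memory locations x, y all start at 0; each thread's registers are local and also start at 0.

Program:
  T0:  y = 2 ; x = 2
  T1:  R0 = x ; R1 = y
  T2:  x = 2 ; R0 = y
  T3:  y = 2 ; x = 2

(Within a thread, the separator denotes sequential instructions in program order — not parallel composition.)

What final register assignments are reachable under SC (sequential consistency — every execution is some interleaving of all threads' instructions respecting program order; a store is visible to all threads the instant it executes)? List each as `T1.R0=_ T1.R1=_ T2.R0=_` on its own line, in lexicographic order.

T1.R0=0 T1.R1=0 T2.R0=0
T1.R0=0 T1.R1=0 T2.R0=2
T1.R0=0 T1.R1=2 T2.R0=0
T1.R0=0 T1.R1=2 T2.R0=2
T1.R0=2 T1.R1=0 T2.R0=0
T1.R0=2 T1.R1=0 T2.R0=2
T1.R0=2 T1.R1=2 T2.R0=0
T1.R0=2 T1.R1=2 T2.R0=2

outcome vector order: (T1.R0,T1.R1,T2.R0)
|SC outcomes| = 8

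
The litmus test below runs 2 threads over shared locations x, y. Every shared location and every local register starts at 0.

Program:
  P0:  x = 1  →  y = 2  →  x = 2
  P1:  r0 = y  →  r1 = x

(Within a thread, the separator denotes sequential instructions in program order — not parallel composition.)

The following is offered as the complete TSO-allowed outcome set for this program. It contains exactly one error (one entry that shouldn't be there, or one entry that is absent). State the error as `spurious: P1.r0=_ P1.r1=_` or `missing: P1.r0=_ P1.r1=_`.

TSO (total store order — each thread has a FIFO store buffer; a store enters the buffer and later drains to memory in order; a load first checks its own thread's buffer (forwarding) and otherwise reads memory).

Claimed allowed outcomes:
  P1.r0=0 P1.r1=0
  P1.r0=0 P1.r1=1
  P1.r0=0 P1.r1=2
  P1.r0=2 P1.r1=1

outcome vector order: (P1.r0,P1.r1)
[TSO] allowed = {(0,0), (0,1), (0,2), (2,1), (2,2)}
TSO∖claimed = {(2,2)}

missing: P1.r0=2 P1.r1=2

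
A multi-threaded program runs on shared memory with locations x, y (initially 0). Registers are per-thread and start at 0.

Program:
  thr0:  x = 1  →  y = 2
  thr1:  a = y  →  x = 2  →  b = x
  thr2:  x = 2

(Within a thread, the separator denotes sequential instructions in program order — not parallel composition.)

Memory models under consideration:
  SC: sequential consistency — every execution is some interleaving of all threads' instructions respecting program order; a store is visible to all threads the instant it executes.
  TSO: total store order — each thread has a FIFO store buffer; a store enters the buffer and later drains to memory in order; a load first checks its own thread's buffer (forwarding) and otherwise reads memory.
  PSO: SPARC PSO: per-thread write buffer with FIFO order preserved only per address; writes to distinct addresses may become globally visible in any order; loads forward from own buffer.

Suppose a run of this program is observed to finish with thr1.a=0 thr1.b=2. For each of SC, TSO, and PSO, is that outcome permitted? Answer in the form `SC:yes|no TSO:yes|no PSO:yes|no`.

SC:yes TSO:yes PSO:yes

outcome vector order: (thr1.a,thr1.b)
SC (3): 0/1 0/2 2/2
TSO (3): 0/1 0/2 2/2
PSO (4): 0/1 0/2 2/1 2/2
target 0/2 ∈ {SC,TSO,PSO}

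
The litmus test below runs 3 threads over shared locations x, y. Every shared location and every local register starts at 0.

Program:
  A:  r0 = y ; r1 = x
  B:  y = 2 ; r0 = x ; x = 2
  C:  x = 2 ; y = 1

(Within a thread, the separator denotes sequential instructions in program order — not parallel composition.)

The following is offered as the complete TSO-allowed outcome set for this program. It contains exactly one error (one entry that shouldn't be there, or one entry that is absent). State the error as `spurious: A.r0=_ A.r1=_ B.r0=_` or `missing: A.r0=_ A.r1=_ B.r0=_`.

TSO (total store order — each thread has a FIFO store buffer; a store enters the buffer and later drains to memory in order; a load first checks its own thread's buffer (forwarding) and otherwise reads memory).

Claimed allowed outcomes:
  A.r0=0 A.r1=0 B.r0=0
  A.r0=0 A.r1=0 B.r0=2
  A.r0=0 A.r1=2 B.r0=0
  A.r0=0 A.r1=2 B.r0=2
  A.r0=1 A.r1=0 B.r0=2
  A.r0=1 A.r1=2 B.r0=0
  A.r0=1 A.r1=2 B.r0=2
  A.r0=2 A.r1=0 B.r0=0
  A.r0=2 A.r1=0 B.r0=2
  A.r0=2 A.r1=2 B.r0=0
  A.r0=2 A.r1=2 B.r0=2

spurious: A.r0=1 A.r1=0 B.r0=2

outcome vector order: (A.r0,A.r1,B.r0)
TSO (10): 0/0/0 0/0/2 0/2/0 0/2/2 1/2/0 1/2/2 2/0/0 2/0/2 2/2/0 2/2/2
claimed∖TSO = {1/0/2}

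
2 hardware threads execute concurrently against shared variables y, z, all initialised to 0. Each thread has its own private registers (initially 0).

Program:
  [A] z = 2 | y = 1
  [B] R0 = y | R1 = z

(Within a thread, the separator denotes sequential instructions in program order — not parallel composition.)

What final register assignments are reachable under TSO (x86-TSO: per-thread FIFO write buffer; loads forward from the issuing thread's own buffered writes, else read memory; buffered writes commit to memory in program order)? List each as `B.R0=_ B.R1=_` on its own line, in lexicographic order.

B.R0=0 B.R1=0
B.R0=0 B.R1=2
B.R0=1 B.R1=2

outcome vector order: (B.R0,B.R1)
|TSO outcomes| = 3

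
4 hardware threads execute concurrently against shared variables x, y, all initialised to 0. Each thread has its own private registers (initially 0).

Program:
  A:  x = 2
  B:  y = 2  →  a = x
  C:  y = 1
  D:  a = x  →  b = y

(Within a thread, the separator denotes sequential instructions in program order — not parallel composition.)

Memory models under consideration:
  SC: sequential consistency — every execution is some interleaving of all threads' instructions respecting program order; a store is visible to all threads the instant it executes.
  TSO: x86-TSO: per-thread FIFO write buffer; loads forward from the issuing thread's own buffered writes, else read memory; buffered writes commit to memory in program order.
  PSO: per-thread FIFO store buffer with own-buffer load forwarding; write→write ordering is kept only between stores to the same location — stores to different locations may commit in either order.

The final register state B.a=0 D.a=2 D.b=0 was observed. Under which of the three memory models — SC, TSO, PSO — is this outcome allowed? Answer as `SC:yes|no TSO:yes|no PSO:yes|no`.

outcome vector order: (B.a,D.a,D.b)
SC: 11 outcomes — {0/0/0 0/0/1 0/0/2 0/2/1 0/2/2 2/0/0 2/0/1 2/0/2 2/2/0 2/2/1 2/2/2}
TSO: 12 outcomes — {0/0/0 0/0/1 0/0/2 0/2/0 0/2/1 0/2/2 2/0/0 2/0/1 2/0/2 2/2/0 2/2/1 2/2/2}
PSO: 12 outcomes — {0/0/0 0/0/1 0/0/2 0/2/0 0/2/1 0/2/2 2/0/0 2/0/1 2/0/2 2/2/0 2/2/1 2/2/2}
target 0/2/0 ∈ {TSO,PSO}

SC:no TSO:yes PSO:yes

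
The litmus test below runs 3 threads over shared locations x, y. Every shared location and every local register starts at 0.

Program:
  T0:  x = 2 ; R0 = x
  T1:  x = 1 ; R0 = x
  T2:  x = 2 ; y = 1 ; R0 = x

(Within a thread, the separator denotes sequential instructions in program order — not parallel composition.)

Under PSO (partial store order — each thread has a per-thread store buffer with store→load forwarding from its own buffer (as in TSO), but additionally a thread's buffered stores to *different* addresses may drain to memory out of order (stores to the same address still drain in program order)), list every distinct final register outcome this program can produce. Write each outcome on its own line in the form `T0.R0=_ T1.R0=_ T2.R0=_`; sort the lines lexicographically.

outcome vector order: (T0.R0,T1.R0,T2.R0)
|PSO outcomes| = 7

T0.R0=1 T1.R0=1 T2.R0=1
T0.R0=1 T1.R0=1 T2.R0=2
T0.R0=1 T1.R0=2 T2.R0=2
T0.R0=2 T1.R0=1 T2.R0=1
T0.R0=2 T1.R0=1 T2.R0=2
T0.R0=2 T1.R0=2 T2.R0=1
T0.R0=2 T1.R0=2 T2.R0=2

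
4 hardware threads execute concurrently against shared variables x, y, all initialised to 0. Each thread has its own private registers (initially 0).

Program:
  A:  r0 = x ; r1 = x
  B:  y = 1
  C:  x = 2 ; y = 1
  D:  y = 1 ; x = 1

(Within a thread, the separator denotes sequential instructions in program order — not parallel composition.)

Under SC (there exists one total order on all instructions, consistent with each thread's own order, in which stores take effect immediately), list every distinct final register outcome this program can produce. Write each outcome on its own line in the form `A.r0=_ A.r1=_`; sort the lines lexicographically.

A.r0=0 A.r1=0
A.r0=0 A.r1=1
A.r0=0 A.r1=2
A.r0=1 A.r1=1
A.r0=1 A.r1=2
A.r0=2 A.r1=1
A.r0=2 A.r1=2

outcome vector order: (A.r0,A.r1)
|SC outcomes| = 7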